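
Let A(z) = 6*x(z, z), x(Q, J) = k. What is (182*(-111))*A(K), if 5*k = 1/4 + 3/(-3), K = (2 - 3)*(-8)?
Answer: 90909/5 ≈ 18182.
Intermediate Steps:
K = 8 (K = -1*(-8) = 8)
k = -3/20 (k = (1/4 + 3/(-3))/5 = (1*(¼) + 3*(-⅓))/5 = (¼ - 1)/5 = (⅕)*(-¾) = -3/20 ≈ -0.15000)
x(Q, J) = -3/20
A(z) = -9/10 (A(z) = 6*(-3/20) = -9/10)
(182*(-111))*A(K) = (182*(-111))*(-9/10) = -20202*(-9/10) = 90909/5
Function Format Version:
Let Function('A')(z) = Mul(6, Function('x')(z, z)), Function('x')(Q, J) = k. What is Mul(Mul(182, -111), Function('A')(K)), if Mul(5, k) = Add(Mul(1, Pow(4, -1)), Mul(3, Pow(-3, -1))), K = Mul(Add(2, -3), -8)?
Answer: Rational(90909, 5) ≈ 18182.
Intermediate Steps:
K = 8 (K = Mul(-1, -8) = 8)
k = Rational(-3, 20) (k = Mul(Rational(1, 5), Add(Mul(1, Pow(4, -1)), Mul(3, Pow(-3, -1)))) = Mul(Rational(1, 5), Add(Mul(1, Rational(1, 4)), Mul(3, Rational(-1, 3)))) = Mul(Rational(1, 5), Add(Rational(1, 4), -1)) = Mul(Rational(1, 5), Rational(-3, 4)) = Rational(-3, 20) ≈ -0.15000)
Function('x')(Q, J) = Rational(-3, 20)
Function('A')(z) = Rational(-9, 10) (Function('A')(z) = Mul(6, Rational(-3, 20)) = Rational(-9, 10))
Mul(Mul(182, -111), Function('A')(K)) = Mul(Mul(182, -111), Rational(-9, 10)) = Mul(-20202, Rational(-9, 10)) = Rational(90909, 5)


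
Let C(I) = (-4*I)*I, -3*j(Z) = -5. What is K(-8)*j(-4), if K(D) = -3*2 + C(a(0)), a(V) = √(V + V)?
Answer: -10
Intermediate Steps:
j(Z) = 5/3 (j(Z) = -⅓*(-5) = 5/3)
a(V) = √2*√V (a(V) = √(2*V) = √2*√V)
C(I) = -4*I²
K(D) = -6 (K(D) = -3*2 - 4*(√2*√0)² = -6 - 4*(√2*0)² = -6 - 4*0² = -6 - 4*0 = -6 + 0 = -6)
K(-8)*j(-4) = -6*5/3 = -10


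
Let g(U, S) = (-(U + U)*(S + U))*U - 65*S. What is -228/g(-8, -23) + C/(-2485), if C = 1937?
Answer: -3716137/4525185 ≈ -0.82121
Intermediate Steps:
g(U, S) = -65*S - 2*U²*(S + U) (g(U, S) = (-2*U*(S + U))*U - 65*S = -2*U²*(S + U) - 65*S = -65*S - 2*U²*(S + U))
-228/g(-8, -23) + C/(-2485) = -228/(-65*(-23) - 2*(-8)³ - 2*(-23)*(-8)²) + 1937/(-2485) = -228/(1495 - 2*(-512) - 2*(-23)*64) + 1937*(-1/2485) = -228/(1495 + 1024 + 2944) - 1937/2485 = -228/5463 - 1937/2485 = -228*1/5463 - 1937/2485 = -76/1821 - 1937/2485 = -3716137/4525185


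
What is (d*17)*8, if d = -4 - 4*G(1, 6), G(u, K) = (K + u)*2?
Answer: -8160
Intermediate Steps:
G(u, K) = 2*K + 2*u
d = -60 (d = -4 - 4*(2*6 + 2*1) = -4 - 4*(12 + 2) = -4 - 4*14 = -4 - 56 = -60)
(d*17)*8 = -60*17*8 = -1020*8 = -8160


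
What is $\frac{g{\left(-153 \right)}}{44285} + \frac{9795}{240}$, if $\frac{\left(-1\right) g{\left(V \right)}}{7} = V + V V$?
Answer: $\frac{1547849}{41680} \approx 37.136$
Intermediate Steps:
$g{\left(V \right)} = - 7 V - 7 V^{2}$ ($g{\left(V \right)} = - 7 \left(V + V V\right) = - 7 \left(V + V^{2}\right) = - 7 V - 7 V^{2}$)
$\frac{g{\left(-153 \right)}}{44285} + \frac{9795}{240} = \frac{\left(-7\right) \left(-153\right) \left(1 - 153\right)}{44285} + \frac{9795}{240} = \left(-7\right) \left(-153\right) \left(-152\right) \frac{1}{44285} + 9795 \cdot \frac{1}{240} = \left(-162792\right) \frac{1}{44285} + \frac{653}{16} = - \frac{9576}{2605} + \frac{653}{16} = \frac{1547849}{41680}$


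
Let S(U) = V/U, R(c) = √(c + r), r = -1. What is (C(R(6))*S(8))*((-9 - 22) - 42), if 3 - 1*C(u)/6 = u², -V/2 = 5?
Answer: -1095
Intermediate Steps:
V = -10 (V = -2*5 = -10)
R(c) = √(-1 + c) (R(c) = √(c - 1) = √(-1 + c))
S(U) = -10/U
C(u) = 18 - 6*u²
(C(R(6))*S(8))*((-9 - 22) - 42) = ((18 - 6*(√(-1 + 6))²)*(-10/8))*((-9 - 22) - 42) = ((18 - 6*(√5)²)*(-10*⅛))*(-31 - 42) = ((18 - 6*5)*(-5/4))*(-73) = ((18 - 30)*(-5/4))*(-73) = -12*(-5/4)*(-73) = 15*(-73) = -1095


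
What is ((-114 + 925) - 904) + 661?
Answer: 568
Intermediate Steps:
((-114 + 925) - 904) + 661 = (811 - 904) + 661 = -93 + 661 = 568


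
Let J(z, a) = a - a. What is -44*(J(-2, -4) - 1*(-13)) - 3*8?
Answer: -596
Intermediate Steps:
J(z, a) = 0
-44*(J(-2, -4) - 1*(-13)) - 3*8 = -44*(0 - 1*(-13)) - 3*8 = -44*(0 + 13) - 24 = -44*13 - 24 = -572 - 24 = -596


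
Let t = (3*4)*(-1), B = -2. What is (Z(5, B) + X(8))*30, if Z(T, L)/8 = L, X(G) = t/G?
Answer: -525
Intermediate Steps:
t = -12 (t = 12*(-1) = -12)
X(G) = -12/G
Z(T, L) = 8*L
(Z(5, B) + X(8))*30 = (8*(-2) - 12/8)*30 = (-16 - 12*⅛)*30 = (-16 - 3/2)*30 = -35/2*30 = -525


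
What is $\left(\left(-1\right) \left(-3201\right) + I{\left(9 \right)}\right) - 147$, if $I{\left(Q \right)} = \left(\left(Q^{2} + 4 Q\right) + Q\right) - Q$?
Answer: $3171$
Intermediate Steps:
$I{\left(Q \right)} = Q^{2} + 4 Q$ ($I{\left(Q \right)} = \left(Q^{2} + 5 Q\right) - Q = Q^{2} + 4 Q$)
$\left(\left(-1\right) \left(-3201\right) + I{\left(9 \right)}\right) - 147 = \left(\left(-1\right) \left(-3201\right) + 9 \left(4 + 9\right)\right) - 147 = \left(3201 + 9 \cdot 13\right) - 147 = \left(3201 + 117\right) - 147 = 3318 - 147 = 3171$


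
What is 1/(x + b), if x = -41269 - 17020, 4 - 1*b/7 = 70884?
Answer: -1/554449 ≈ -1.8036e-6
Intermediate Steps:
b = -496160 (b = 28 - 7*70884 = 28 - 496188 = -496160)
x = -58289
1/(x + b) = 1/(-58289 - 496160) = 1/(-554449) = -1/554449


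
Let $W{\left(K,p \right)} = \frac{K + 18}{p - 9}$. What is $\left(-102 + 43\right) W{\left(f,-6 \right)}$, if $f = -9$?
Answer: $\frac{177}{5} \approx 35.4$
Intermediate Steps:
$W{\left(K,p \right)} = \frac{18 + K}{-9 + p}$
$\left(-102 + 43\right) W{\left(f,-6 \right)} = \left(-102 + 43\right) \frac{18 - 9}{-9 - 6} = - 59 \frac{1}{-15} \cdot 9 = - 59 \left(\left(- \frac{1}{15}\right) 9\right) = \left(-59\right) \left(- \frac{3}{5}\right) = \frac{177}{5}$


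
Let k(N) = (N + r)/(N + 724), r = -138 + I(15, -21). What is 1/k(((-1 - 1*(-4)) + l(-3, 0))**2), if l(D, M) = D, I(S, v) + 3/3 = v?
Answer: -181/40 ≈ -4.5250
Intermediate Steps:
I(S, v) = -1 + v
r = -160 (r = -138 + (-1 - 21) = -138 - 22 = -160)
k(N) = (-160 + N)/(724 + N) (k(N) = (N - 160)/(N + 724) = (-160 + N)/(724 + N))
1/k(((-1 - 1*(-4)) + l(-3, 0))**2) = 1/((-160 + ((-1 - 1*(-4)) - 3)**2)/(724 + ((-1 - 1*(-4)) - 3)**2)) = 1/((-160 + ((-1 + 4) - 3)**2)/(724 + ((-1 + 4) - 3)**2)) = 1/((-160 + (3 - 3)**2)/(724 + (3 - 3)**2)) = 1/((-160 + 0**2)/(724 + 0**2)) = 1/((-160 + 0)/(724 + 0)) = 1/(-160/724) = 1/((1/724)*(-160)) = 1/(-40/181) = -181/40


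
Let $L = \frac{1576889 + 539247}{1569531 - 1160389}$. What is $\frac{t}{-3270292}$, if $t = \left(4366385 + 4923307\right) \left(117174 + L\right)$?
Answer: $- \frac{55671871027642506}{167251726183} \approx -3.3286 \cdot 10^{5}$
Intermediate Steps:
$L = \frac{1058068}{204571}$ ($L = \frac{2116136}{409142} = 2116136 \cdot \frac{1}{409142} = \frac{1058068}{204571} \approx 5.1721$)
$t = \frac{222687484110570024}{204571}$ ($t = \left(4366385 + 4923307\right) \left(117174 + \frac{1058068}{204571}\right) = 9289692 \cdot \frac{23971460422}{204571} = \frac{222687484110570024}{204571} \approx 1.0886 \cdot 10^{12}$)
$\frac{t}{-3270292} = \frac{222687484110570024}{204571 \left(-3270292\right)} = \frac{222687484110570024}{204571} \left(- \frac{1}{3270292}\right) = - \frac{55671871027642506}{167251726183}$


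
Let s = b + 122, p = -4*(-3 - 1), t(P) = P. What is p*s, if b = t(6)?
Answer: 2048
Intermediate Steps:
p = 16 (p = -4*(-4) = 16)
b = 6
s = 128 (s = 6 + 122 = 128)
p*s = 16*128 = 2048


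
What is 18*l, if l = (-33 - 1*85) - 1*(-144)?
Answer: 468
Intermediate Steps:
l = 26 (l = (-33 - 85) + 144 = -118 + 144 = 26)
18*l = 18*26 = 468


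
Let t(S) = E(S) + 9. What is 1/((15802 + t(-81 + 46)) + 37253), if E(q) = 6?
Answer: 1/53070 ≈ 1.8843e-5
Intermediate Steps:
t(S) = 15 (t(S) = 6 + 9 = 15)
1/((15802 + t(-81 + 46)) + 37253) = 1/((15802 + 15) + 37253) = 1/(15817 + 37253) = 1/53070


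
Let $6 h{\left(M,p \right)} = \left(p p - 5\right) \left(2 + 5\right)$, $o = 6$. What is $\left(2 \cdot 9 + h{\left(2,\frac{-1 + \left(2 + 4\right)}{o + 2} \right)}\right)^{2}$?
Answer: $\frac{23493409}{147456} \approx 159.32$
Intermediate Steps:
$h{\left(M,p \right)} = - \frac{35}{6} + \frac{7 p^{2}}{6}$ ($h{\left(M,p \right)} = \frac{\left(p p - 5\right) \left(2 + 5\right)}{6} = \frac{\left(p^{2} - 5\right) 7}{6} = \frac{\left(-5 + p^{2}\right) 7}{6} = \frac{-35 + 7 p^{2}}{6} = - \frac{35}{6} + \frac{7 p^{2}}{6}$)
$\left(2 \cdot 9 + h{\left(2,\frac{-1 + \left(2 + 4\right)}{o + 2} \right)}\right)^{2} = \left(2 \cdot 9 - \left(\frac{35}{6} - \frac{7 \left(\frac{-1 + \left(2 + 4\right)}{6 + 2}\right)^{2}}{6}\right)\right)^{2} = \left(18 - \left(\frac{35}{6} - \frac{7 \left(\frac{-1 + 6}{8}\right)^{2}}{6}\right)\right)^{2} = \left(18 - \left(\frac{35}{6} - \frac{7 \left(5 \cdot \frac{1}{8}\right)^{2}}{6}\right)\right)^{2} = \left(18 - \left(\frac{35}{6} - \frac{7 \left(\frac{5}{8}\right)^{2}}{6}\right)\right)^{2} = \left(18 + \left(- \frac{35}{6} + \frac{7}{6} \cdot \frac{25}{64}\right)\right)^{2} = \left(18 + \left(- \frac{35}{6} + \frac{175}{384}\right)\right)^{2} = \left(18 - \frac{2065}{384}\right)^{2} = \left(\frac{4847}{384}\right)^{2} = \frac{23493409}{147456}$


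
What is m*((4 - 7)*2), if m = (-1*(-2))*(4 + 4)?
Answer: -96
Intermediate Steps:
m = 16 (m = 2*8 = 16)
m*((4 - 7)*2) = 16*((4 - 7)*2) = 16*(-3*2) = 16*(-6) = -96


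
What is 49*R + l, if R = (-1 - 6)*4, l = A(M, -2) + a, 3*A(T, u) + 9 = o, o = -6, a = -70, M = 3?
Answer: -1447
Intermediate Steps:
A(T, u) = -5 (A(T, u) = -3 + (⅓)*(-6) = -3 - 2 = -5)
l = -75 (l = -5 - 70 = -75)
R = -28 (R = -7*4 = -28)
49*R + l = 49*(-28) - 75 = -1372 - 75 = -1447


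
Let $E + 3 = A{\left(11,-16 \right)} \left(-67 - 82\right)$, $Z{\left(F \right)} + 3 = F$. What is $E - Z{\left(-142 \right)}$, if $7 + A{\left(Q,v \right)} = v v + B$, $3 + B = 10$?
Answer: $-38002$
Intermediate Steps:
$B = 7$ ($B = -3 + 10 = 7$)
$A{\left(Q,v \right)} = v^{2}$ ($A{\left(Q,v \right)} = -7 + \left(v v + 7\right) = -7 + \left(v^{2} + 7\right) = -7 + \left(7 + v^{2}\right) = v^{2}$)
$Z{\left(F \right)} = -3 + F$
$E = -38147$ ($E = -3 + \left(-16\right)^{2} \left(-67 - 82\right) = -3 + 256 \left(-149\right) = -3 - 38144 = -38147$)
$E - Z{\left(-142 \right)} = -38147 - \left(-3 - 142\right) = -38147 - -145 = -38147 + 145 = -38002$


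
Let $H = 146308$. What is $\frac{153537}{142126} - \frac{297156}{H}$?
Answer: $- \frac{4942475565}{5198542702} \approx -0.95074$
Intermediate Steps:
$\frac{153537}{142126} - \frac{297156}{H} = \frac{153537}{142126} - \frac{297156}{146308} = 153537 \cdot \frac{1}{142126} - \frac{74289}{36577} = \frac{153537}{142126} - \frac{74289}{36577} = - \frac{4942475565}{5198542702}$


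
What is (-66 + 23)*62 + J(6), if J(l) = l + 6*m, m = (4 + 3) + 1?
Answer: -2612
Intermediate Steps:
m = 8 (m = 7 + 1 = 8)
J(l) = 48 + l (J(l) = l + 6*8 = l + 48 = 48 + l)
(-66 + 23)*62 + J(6) = (-66 + 23)*62 + (48 + 6) = -43*62 + 54 = -2666 + 54 = -2612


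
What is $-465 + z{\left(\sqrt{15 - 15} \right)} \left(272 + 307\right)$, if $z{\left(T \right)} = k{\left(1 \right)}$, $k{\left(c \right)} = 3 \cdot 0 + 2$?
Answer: $693$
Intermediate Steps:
$k{\left(c \right)} = 2$ ($k{\left(c \right)} = 0 + 2 = 2$)
$z{\left(T \right)} = 2$
$-465 + z{\left(\sqrt{15 - 15} \right)} \left(272 + 307\right) = -465 + 2 \left(272 + 307\right) = -465 + 2 \cdot 579 = -465 + 1158 = 693$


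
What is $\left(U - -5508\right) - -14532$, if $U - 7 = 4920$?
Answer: $24967$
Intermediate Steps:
$U = 4927$ ($U = 7 + 4920 = 4927$)
$\left(U - -5508\right) - -14532 = \left(4927 - -5508\right) - -14532 = \left(4927 + 5508\right) + 14532 = 10435 + 14532 = 24967$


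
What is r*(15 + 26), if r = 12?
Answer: 492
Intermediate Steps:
r*(15 + 26) = 12*(15 + 26) = 12*41 = 492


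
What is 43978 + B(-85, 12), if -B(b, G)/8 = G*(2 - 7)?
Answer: 44458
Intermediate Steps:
B(b, G) = 40*G (B(b, G) = -8*G*(2 - 7) = -8*G*(-5) = -(-40)*G = 40*G)
43978 + B(-85, 12) = 43978 + 40*12 = 43978 + 480 = 44458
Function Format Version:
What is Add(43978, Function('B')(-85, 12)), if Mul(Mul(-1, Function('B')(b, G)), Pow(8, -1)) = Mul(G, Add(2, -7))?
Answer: 44458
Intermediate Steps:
Function('B')(b, G) = Mul(40, G) (Function('B')(b, G) = Mul(-8, Mul(G, Add(2, -7))) = Mul(-8, Mul(G, -5)) = Mul(-8, Mul(-5, G)) = Mul(40, G))
Add(43978, Function('B')(-85, 12)) = Add(43978, Mul(40, 12)) = Add(43978, 480) = 44458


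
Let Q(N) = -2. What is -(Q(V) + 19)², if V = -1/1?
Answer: -289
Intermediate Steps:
V = -1 (V = -1*1 = -1)
-(Q(V) + 19)² = -(-2 + 19)² = -1*17² = -1*289 = -289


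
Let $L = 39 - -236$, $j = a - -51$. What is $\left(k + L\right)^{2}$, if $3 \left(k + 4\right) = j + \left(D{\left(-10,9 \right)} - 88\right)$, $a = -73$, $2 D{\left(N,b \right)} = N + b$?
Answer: $\frac{1974025}{36} \approx 54834.0$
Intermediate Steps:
$D{\left(N,b \right)} = \frac{N}{2} + \frac{b}{2}$ ($D{\left(N,b \right)} = \frac{N + b}{2} = \frac{N}{2} + \frac{b}{2}$)
$j = -22$ ($j = -73 - -51 = -73 + 51 = -22$)
$L = 275$ ($L = 39 + 236 = 275$)
$k = - \frac{245}{6}$ ($k = -4 + \frac{-22 + \left(\left(\frac{1}{2} \left(-10\right) + \frac{1}{2} \cdot 9\right) - 88\right)}{3} = -4 + \frac{-22 + \left(\left(-5 + \frac{9}{2}\right) - 88\right)}{3} = -4 + \frac{-22 - \frac{177}{2}}{3} = -4 + \frac{1}{3} \left(- \frac{221}{2}\right) = -4 - \frac{221}{6} = - \frac{245}{6} \approx -40.833$)
$\left(k + L\right)^{2} = \left(- \frac{245}{6} + 275\right)^{2} = \left(\frac{1405}{6}\right)^{2} = \frac{1974025}{36}$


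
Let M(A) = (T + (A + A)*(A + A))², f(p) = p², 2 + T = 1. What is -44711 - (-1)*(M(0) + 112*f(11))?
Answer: -31158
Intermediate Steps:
T = -1 (T = -2 + 1 = -1)
M(A) = (-1 + 4*A²)² (M(A) = (-1 + (A + A)*(A + A))² = (-1 + (2*A)*(2*A))² = (-1 + 4*A²)²)
-44711 - (-1)*(M(0) + 112*f(11)) = -44711 - (-1)*((-1 + 4*0²)² + 112*11²) = -44711 - (-1)*((-1 + 4*0)² + 112*121) = -44711 - (-1)*((-1 + 0)² + 13552) = -44711 - (-1)*((-1)² + 13552) = -44711 - (-1)*(1 + 13552) = -44711 - (-1)*13553 = -44711 - 1*(-13553) = -44711 + 13553 = -31158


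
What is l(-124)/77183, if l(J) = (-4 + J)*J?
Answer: 15872/77183 ≈ 0.20564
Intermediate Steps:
l(J) = J*(-4 + J)
l(-124)/77183 = -124*(-4 - 124)/77183 = -124*(-128)*(1/77183) = 15872*(1/77183) = 15872/77183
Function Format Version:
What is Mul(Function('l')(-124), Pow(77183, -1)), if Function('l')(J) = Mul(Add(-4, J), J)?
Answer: Rational(15872, 77183) ≈ 0.20564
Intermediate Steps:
Function('l')(J) = Mul(J, Add(-4, J))
Mul(Function('l')(-124), Pow(77183, -1)) = Mul(Mul(-124, Add(-4, -124)), Pow(77183, -1)) = Mul(Mul(-124, -128), Rational(1, 77183)) = Mul(15872, Rational(1, 77183)) = Rational(15872, 77183)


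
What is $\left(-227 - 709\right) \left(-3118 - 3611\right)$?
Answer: $6298344$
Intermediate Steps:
$\left(-227 - 709\right) \left(-3118 - 3611\right) = - 936 \left(-3118 - 3611\right) = \left(-936\right) \left(-6729\right) = 6298344$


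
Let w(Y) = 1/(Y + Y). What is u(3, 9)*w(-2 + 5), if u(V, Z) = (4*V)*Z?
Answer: 18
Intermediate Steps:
w(Y) = 1/(2*Y)
u(V, Z) = 4*V*Z
u(3, 9)*w(-2 + 5) = (4*3*9)*(1/(2*(-2 + 5))) = 108*((½)/3) = 108*((½)*(⅓)) = 108*(⅙) = 18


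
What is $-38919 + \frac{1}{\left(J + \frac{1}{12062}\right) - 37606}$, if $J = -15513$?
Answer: $- \frac{24936235283525}{640721377} \approx -38919.0$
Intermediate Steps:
$-38919 + \frac{1}{\left(J + \frac{1}{12062}\right) - 37606} = -38919 + \frac{1}{\left(-15513 + \frac{1}{12062}\right) - 37606} = -38919 + \frac{1}{- \frac{187117805}{12062} - 37606} = -38919 + \frac{1}{- \frac{640721377}{12062}} = -38919 - \frac{12062}{640721377} = - \frac{24936235283525}{640721377}$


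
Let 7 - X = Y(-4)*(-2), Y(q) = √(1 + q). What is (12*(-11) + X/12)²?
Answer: 2486917/144 - 1577*I*√3/36 ≈ 17270.0 - 75.873*I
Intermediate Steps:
X = 7 + 2*I*√3 (X = 7 - √(1 - 4)*(-2) = 7 - √(-3)*(-2) = 7 - I*√3*(-2) = 7 - (-2)*I*√3 = 7 + 2*I*√3 ≈ 7.0 + 3.4641*I)
(12*(-11) + X/12)² = (12*(-11) + (7 + 2*I*√3)/12)² = (-132 + (7 + 2*I*√3)*(1/12))² = (-132 + (7/12 + I*√3/6))² = (-1577/12 + I*√3/6)²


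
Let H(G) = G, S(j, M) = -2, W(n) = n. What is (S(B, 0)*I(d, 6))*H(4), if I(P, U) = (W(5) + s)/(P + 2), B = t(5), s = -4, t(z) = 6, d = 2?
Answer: -2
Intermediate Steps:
B = 6
I(P, U) = 1/(2 + P) (I(P, U) = (5 - 4)/(P + 2) = 1/(2 + P))
(S(B, 0)*I(d, 6))*H(4) = -2/(2 + 2)*4 = -2/4*4 = -2*¼*4 = -½*4 = -2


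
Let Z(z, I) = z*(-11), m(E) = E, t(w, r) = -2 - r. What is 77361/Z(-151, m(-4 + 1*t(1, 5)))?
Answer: 77361/1661 ≈ 46.575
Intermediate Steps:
Z(z, I) = -11*z
77361/Z(-151, m(-4 + 1*t(1, 5))) = 77361/((-11*(-151))) = 77361/1661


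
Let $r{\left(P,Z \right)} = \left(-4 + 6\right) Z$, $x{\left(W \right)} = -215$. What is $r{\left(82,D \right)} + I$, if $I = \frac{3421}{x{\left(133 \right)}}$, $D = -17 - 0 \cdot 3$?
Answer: $- \frac{10731}{215} \approx -49.912$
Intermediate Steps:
$D = -17$ ($D = -17 - 0 = -17 + 0 = -17$)
$r{\left(P,Z \right)} = 2 Z$
$I = - \frac{3421}{215}$ ($I = \frac{3421}{-215} = 3421 \left(- \frac{1}{215}\right) = - \frac{3421}{215} \approx -15.912$)
$r{\left(82,D \right)} + I = 2 \left(-17\right) - \frac{3421}{215} = -34 - \frac{3421}{215} = - \frac{10731}{215}$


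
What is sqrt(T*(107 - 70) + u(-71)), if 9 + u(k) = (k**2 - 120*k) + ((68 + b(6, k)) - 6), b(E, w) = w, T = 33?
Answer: 2*sqrt(3691) ≈ 121.51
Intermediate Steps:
u(k) = 53 + k**2 - 119*k (u(k) = -9 + ((k**2 - 120*k) + ((68 + k) - 6)) = -9 + ((k**2 - 120*k) + (62 + k)) = -9 + (62 + k**2 - 119*k) = 53 + k**2 - 119*k)
sqrt(T*(107 - 70) + u(-71)) = sqrt(33*(107 - 70) + (53 + (-71)**2 - 119*(-71))) = sqrt(33*37 + (53 + 5041 + 8449)) = sqrt(1221 + 13543) = sqrt(14764) = 2*sqrt(3691)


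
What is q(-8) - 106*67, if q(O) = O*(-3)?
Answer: -7078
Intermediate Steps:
q(O) = -3*O
q(-8) - 106*67 = -3*(-8) - 106*67 = 24 - 7102 = -7078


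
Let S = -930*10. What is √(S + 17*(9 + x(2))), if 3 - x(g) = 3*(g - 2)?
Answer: 2*I*√2274 ≈ 95.373*I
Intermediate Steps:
x(g) = 9 - 3*g (x(g) = 3 - 3*(g - 2) = 3 - 3*(-2 + g) = 3 - (-6 + 3*g) = 3 + (6 - 3*g) = 9 - 3*g)
S = -9300
√(S + 17*(9 + x(2))) = √(-9300 + 17*(9 + (9 - 3*2))) = √(-9300 + 17*(9 + (9 - 6))) = √(-9300 + 17*(9 + 3)) = √(-9300 + 17*12) = √(-9300 + 204) = √(-9096) = 2*I*√2274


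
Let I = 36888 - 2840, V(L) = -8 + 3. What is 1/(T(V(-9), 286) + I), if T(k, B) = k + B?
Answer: 1/34329 ≈ 2.9130e-5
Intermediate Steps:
V(L) = -5
I = 34048
T(k, B) = B + k
1/(T(V(-9), 286) + I) = 1/((286 - 5) + 34048) = 1/(281 + 34048) = 1/34329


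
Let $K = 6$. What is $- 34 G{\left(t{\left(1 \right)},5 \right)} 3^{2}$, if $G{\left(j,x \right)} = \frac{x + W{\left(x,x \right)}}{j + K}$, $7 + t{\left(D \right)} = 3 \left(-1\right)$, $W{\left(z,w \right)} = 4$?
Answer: $\frac{1377}{2} \approx 688.5$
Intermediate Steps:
$t{\left(D \right)} = -10$ ($t{\left(D \right)} = -7 + 3 \left(-1\right) = -7 - 3 = -10$)
$G{\left(j,x \right)} = \frac{4 + x}{6 + j}$ ($G{\left(j,x \right)} = \frac{x + 4}{j + 6} = \frac{4 + x}{6 + j}$)
$- 34 G{\left(t{\left(1 \right)},5 \right)} 3^{2} = - 34 \frac{4 + 5}{6 - 10} \cdot 3^{2} = - 34 \frac{1}{-4} \cdot 9 \cdot 9 = - 34 \left(\left(- \frac{1}{4}\right) 9\right) 9 = \left(-34\right) \left(- \frac{9}{4}\right) 9 = \frac{153}{2} \cdot 9 = \frac{1377}{2}$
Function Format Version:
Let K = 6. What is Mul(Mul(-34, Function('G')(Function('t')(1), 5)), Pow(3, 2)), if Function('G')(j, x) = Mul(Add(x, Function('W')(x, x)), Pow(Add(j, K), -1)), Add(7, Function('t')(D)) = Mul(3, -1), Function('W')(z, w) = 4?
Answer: Rational(1377, 2) ≈ 688.50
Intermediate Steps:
Function('t')(D) = -10 (Function('t')(D) = Add(-7, Mul(3, -1)) = Add(-7, -3) = -10)
Function('G')(j, x) = Mul(Pow(Add(6, j), -1), Add(4, x)) (Function('G')(j, x) = Mul(Add(x, 4), Pow(Add(j, 6), -1)) = Mul(Add(4, x), Pow(Add(6, j), -1)) = Mul(Pow(Add(6, j), -1), Add(4, x)))
Mul(Mul(-34, Function('G')(Function('t')(1), 5)), Pow(3, 2)) = Mul(Mul(-34, Mul(Pow(Add(6, -10), -1), Add(4, 5))), Pow(3, 2)) = Mul(Mul(-34, Mul(Pow(-4, -1), 9)), 9) = Mul(Mul(-34, Mul(Rational(-1, 4), 9)), 9) = Mul(Mul(-34, Rational(-9, 4)), 9) = Mul(Rational(153, 2), 9) = Rational(1377, 2)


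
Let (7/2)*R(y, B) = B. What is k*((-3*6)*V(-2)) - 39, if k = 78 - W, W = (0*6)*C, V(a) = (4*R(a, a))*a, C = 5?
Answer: -45201/7 ≈ -6457.3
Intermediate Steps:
R(y, B) = 2*B/7
V(a) = 8*a**2/7 (V(a) = (4*(2*a/7))*a = (8*a/7)*a = 8*a**2/7)
W = 0 (W = (0*6)*5 = 0*5 = 0)
k = 78 (k = 78 - 1*0 = 78 + 0 = 78)
k*((-3*6)*V(-2)) - 39 = 78*((-3*6)*((8/7)*(-2)**2)) - 39 = 78*(-144*4/7) - 39 = 78*(-18*32/7) - 39 = 78*(-576/7) - 39 = -44928/7 - 39 = -45201/7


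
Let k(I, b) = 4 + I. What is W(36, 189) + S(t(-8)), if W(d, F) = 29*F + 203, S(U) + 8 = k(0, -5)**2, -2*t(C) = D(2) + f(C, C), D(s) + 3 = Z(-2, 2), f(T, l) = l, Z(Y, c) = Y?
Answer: 5692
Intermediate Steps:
D(s) = -5 (D(s) = -3 - 2 = -5)
t(C) = 5/2 - C/2 (t(C) = -(-5 + C)/2 = 5/2 - C/2)
S(U) = 8 (S(U) = -8 + (4 + 0)**2 = -8 + 4**2 = -8 + 16 = 8)
W(d, F) = 203 + 29*F
W(36, 189) + S(t(-8)) = (203 + 29*189) + 8 = (203 + 5481) + 8 = 5684 + 8 = 5692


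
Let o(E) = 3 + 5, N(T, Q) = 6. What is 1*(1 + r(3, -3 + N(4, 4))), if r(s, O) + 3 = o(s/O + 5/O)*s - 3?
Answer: 19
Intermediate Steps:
o(E) = 8
r(s, O) = -6 + 8*s (r(s, O) = -3 + (8*s - 3) = -3 + (-3 + 8*s) = -6 + 8*s)
1*(1 + r(3, -3 + N(4, 4))) = 1*(1 + (-6 + 8*3)) = 1*(1 + (-6 + 24)) = 1*(1 + 18) = 1*19 = 19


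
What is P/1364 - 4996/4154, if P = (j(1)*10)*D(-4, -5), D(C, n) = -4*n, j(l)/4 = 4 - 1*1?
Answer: 12722/22847 ≈ 0.55683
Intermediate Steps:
j(l) = 12 (j(l) = 4*(4 - 1*1) = 4*(4 - 1) = 4*3 = 12)
P = 2400 (P = (12*10)*(-4*(-5)) = 120*20 = 2400)
P/1364 - 4996/4154 = 2400/1364 - 4996/4154 = 2400*(1/1364) - 4996*1/4154 = 600/341 - 2498/2077 = 12722/22847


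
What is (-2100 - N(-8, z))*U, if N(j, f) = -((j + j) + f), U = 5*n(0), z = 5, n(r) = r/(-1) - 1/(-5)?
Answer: -2111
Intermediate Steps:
n(r) = 1/5 - r (n(r) = r*(-1) - 1*(-1/5) = -r + 1/5 = 1/5 - r)
U = 1 (U = 5*(1/5 - 1*0) = 5*(1/5 + 0) = 5*(1/5) = 1)
N(j, f) = -f - 2*j (N(j, f) = -(2*j + f) = -(f + 2*j) = -f - 2*j)
(-2100 - N(-8, z))*U = (-2100 - (-1*5 - 2*(-8)))*1 = (-2100 - (-5 + 16))*1 = (-2100 - 1*11)*1 = (-2100 - 11)*1 = -2111*1 = -2111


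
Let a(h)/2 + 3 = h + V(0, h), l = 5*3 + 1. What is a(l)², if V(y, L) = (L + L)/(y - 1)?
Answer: 1444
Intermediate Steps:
V(y, L) = 2*L/(-1 + y) (V(y, L) = (2*L)/(-1 + y) = 2*L/(-1 + y))
l = 16 (l = 15 + 1 = 16)
a(h) = -6 - 2*h (a(h) = -6 + 2*(h + 2*h/(-1 + 0)) = -6 + 2*(h + 2*h/(-1)) = -6 + 2*(h + 2*h*(-1)) = -6 + 2*(h - 2*h) = -6 + 2*(-h) = -6 - 2*h)
a(l)² = (-6 - 2*16)² = (-6 - 32)² = (-38)² = 1444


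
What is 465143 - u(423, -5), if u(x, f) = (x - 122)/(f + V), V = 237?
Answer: 107912875/232 ≈ 4.6514e+5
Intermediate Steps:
u(x, f) = (-122 + x)/(237 + f) (u(x, f) = (x - 122)/(f + 237) = (-122 + x)/(237 + f))
465143 - u(423, -5) = 465143 - (-122 + 423)/(237 - 5) = 465143 - 301/232 = 107912875/232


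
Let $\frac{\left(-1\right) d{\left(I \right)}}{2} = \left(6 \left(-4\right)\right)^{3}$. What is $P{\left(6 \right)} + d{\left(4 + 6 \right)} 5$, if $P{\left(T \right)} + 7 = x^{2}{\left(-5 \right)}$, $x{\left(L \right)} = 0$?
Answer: $138233$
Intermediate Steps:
$P{\left(T \right)} = -7$ ($P{\left(T \right)} = -7 + 0^{2} = -7 + 0 = -7$)
$d{\left(I \right)} = 27648$ ($d{\left(I \right)} = - 2 \left(6 \left(-4\right)\right)^{3} = - 2 \left(-24\right)^{3} = \left(-2\right) \left(-13824\right) = 27648$)
$P{\left(6 \right)} + d{\left(4 + 6 \right)} 5 = -7 + 27648 \cdot 5 = -7 + 138240 = 138233$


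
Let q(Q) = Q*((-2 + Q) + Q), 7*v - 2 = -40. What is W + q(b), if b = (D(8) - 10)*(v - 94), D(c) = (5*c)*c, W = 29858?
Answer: 93109238882/49 ≈ 1.9002e+9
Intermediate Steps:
v = -38/7 (v = 2/7 + (1/7)*(-40) = 2/7 - 40/7 = -38/7 ≈ -5.4286)
D(c) = 5*c**2
b = -215760/7 (b = (5*8**2 - 10)*(-38/7 - 94) = (5*64 - 10)*(-696/7) = (320 - 10)*(-696/7) = 310*(-696/7) = -215760/7 ≈ -30823.)
q(Q) = Q*(-2 + 2*Q)
W + q(b) = 29858 + 2*(-215760/7)*(-1 - 215760/7) = 29858 + 2*(-215760/7)*(-215767/7) = 29858 + 93107775840/49 = 93109238882/49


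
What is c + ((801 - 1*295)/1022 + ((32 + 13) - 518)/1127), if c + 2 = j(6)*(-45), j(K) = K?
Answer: -22371508/82271 ≈ -271.92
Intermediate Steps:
c = -272 (c = -2 + 6*(-45) = -2 - 270 = -272)
c + ((801 - 1*295)/1022 + ((32 + 13) - 518)/1127) = -272 + ((801 - 1*295)/1022 + ((32 + 13) - 518)/1127) = -272 + ((801 - 295)*(1/1022) + (45 - 518)*(1/1127)) = -272 + (506*(1/1022) - 473*1/1127) = -272 + (253/511 - 473/1127) = -272 + 6204/82271 = -22371508/82271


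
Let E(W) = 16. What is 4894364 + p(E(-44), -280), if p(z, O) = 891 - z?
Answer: 4895239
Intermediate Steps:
4894364 + p(E(-44), -280) = 4894364 + (891 - 1*16) = 4894364 + (891 - 16) = 4894364 + 875 = 4895239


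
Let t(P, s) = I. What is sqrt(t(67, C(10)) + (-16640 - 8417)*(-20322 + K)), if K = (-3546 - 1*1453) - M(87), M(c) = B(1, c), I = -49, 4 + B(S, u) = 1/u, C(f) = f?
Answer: sqrt(4801533723339)/87 ≈ 25187.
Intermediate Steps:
B(S, u) = -4 + 1/u
M(c) = -4 + 1/c
t(P, s) = -49
K = -434566/87 (K = (-3546 - 1*1453) - (-4 + 1/87) = (-3546 - 1453) - (-4 + 1/87) = -4999 - 1*(-347/87) = -4999 + 347/87 = -434566/87 ≈ -4995.0)
sqrt(t(67, C(10)) + (-16640 - 8417)*(-20322 + K)) = sqrt(-49 + (-16640 - 8417)*(-20322 - 434566/87)) = sqrt(-49 - 25057*(-2202580/87)) = sqrt(-49 + 55190047060/87) = sqrt(55190042797/87) = sqrt(4801533723339)/87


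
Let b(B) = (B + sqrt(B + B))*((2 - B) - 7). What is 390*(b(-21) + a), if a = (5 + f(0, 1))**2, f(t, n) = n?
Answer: -117000 + 6240*I*sqrt(42) ≈ -1.17e+5 + 40440.0*I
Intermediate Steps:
b(B) = (-5 - B)*(B + sqrt(2)*sqrt(B)) (b(B) = (B + sqrt(2*B))*(-5 - B) = (B + sqrt(2)*sqrt(B))*(-5 - B) = (-5 - B)*(B + sqrt(2)*sqrt(B)))
a = 36 (a = (5 + 1)**2 = 6**2 = 36)
390*(b(-21) + a) = 390*((-1*(-21)**2 - 5*(-21) - sqrt(2)*(-21)**(3/2) - 5*sqrt(2)*sqrt(-21)) + 36) = 390*((-1*441 + 105 - sqrt(2)*(-21*I*sqrt(21)) - 5*sqrt(2)*I*sqrt(21)) + 36) = 390*((-441 + 105 + 21*I*sqrt(42) - 5*I*sqrt(42)) + 36) = 390*((-336 + 16*I*sqrt(42)) + 36) = 390*(-300 + 16*I*sqrt(42)) = -117000 + 6240*I*sqrt(42)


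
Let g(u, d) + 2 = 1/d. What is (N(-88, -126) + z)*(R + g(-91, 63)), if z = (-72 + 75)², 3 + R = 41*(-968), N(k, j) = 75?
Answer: -10002632/3 ≈ -3.3342e+6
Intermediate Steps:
g(u, d) = -2 + 1/d
R = -39691 (R = -3 + 41*(-968) = -3 - 39688 = -39691)
z = 9 (z = 3² = 9)
(N(-88, -126) + z)*(R + g(-91, 63)) = (75 + 9)*(-39691 + (-2 + 1/63)) = 84*(-39691 + (-2 + 1/63)) = 84*(-39691 - 125/63) = 84*(-2500658/63) = -10002632/3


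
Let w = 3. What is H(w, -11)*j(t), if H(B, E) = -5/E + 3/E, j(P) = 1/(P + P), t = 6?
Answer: 1/66 ≈ 0.015152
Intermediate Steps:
j(P) = 1/(2*P)
H(B, E) = -2/E
H(w, -11)*j(t) = (-2/(-11))*((½)/6) = (-2*(-1/11))*((½)*(⅙)) = (2/11)*(1/12) = 1/66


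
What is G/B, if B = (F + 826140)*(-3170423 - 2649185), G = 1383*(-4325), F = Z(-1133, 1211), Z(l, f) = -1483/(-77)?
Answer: 460573575/370210073868904 ≈ 1.2441e-6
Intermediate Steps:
Z(l, f) = 1483/77 (Z(l, f) = -1483*(-1/77) = 1483/77)
F = 1483/77 ≈ 19.260
G = -5981475
B = -370210073868904/77 (B = (1483/77 + 826140)*(-3170423 - 2649185) = (63614263/77)*(-5819608) = -370210073868904/77 ≈ -4.8079e+12)
G/B = -5981475/(-370210073868904/77) = -5981475*(-77/370210073868904) = 460573575/370210073868904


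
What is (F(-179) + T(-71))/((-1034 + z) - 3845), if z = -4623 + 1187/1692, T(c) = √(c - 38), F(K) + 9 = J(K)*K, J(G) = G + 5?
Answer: -52683804/16076197 - 1692*I*√109/16076197 ≈ -3.2771 - 0.0010988*I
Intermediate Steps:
J(G) = 5 + G
F(K) = -9 + K*(5 + K) (F(K) = -9 + (5 + K)*K = -9 + K*(5 + K))
T(c) = √(-38 + c)
z = -7820929/1692 (z = -4623 + 1187*(1/1692) = -4623 + 1187/1692 = -7820929/1692 ≈ -4622.3)
(F(-179) + T(-71))/((-1034 + z) - 3845) = ((-9 - 179*(5 - 179)) + √(-38 - 71))/((-1034 - 7820929/1692) - 3845) = ((-9 - 179*(-174)) + √(-109))/(-9570457/1692 - 3845) = ((-9 + 31146) + I*√109)/(-16076197/1692) = (31137 + I*√109)*(-1692/16076197) = -52683804/16076197 - 1692*I*√109/16076197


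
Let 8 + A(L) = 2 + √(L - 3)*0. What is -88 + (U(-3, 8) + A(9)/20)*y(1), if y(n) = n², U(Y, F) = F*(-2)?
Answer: -1043/10 ≈ -104.30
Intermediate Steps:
A(L) = -6 (A(L) = -8 + (2 + √(L - 3)*0) = -8 + (2 + √(-3 + L)*0) = -8 + (2 + 0) = -8 + 2 = -6)
U(Y, F) = -2*F
-88 + (U(-3, 8) + A(9)/20)*y(1) = -88 + (-2*8 - 6/20)*1² = -88 + (-16 - 6*1/20)*1 = -88 + (-16 - 3/10)*1 = -88 - 163/10*1 = -88 - 163/10 = -1043/10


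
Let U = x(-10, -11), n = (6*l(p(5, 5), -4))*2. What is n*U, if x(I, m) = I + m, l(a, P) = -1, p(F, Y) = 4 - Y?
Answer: 252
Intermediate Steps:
n = -12 (n = (6*(-1))*2 = -6*2 = -12)
U = -21 (U = -10 - 11 = -21)
n*U = -12*(-21) = 252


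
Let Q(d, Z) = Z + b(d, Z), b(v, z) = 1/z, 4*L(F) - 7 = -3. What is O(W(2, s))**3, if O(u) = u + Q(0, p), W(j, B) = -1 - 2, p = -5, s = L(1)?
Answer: -68921/125 ≈ -551.37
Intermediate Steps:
L(F) = 1 (L(F) = 7/4 + (1/4)*(-3) = 7/4 - 3/4 = 1)
s = 1
W(j, B) = -3
Q(d, Z) = Z + 1/Z
O(u) = -26/5 + u (O(u) = u + (-5 + 1/(-5)) = u + (-5 - 1/5) = u - 26/5 = -26/5 + u)
O(W(2, s))**3 = (-26/5 - 3)**3 = (-41/5)**3 = -68921/125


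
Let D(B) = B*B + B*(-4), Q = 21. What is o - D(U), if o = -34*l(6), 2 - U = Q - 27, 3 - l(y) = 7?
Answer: 104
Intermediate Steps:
l(y) = -4 (l(y) = 3 - 1*7 = 3 - 7 = -4)
U = 8 (U = 2 - (21 - 27) = 2 - 1*(-6) = 2 + 6 = 8)
o = 136 (o = -34*(-4) = 136)
D(B) = B² - 4*B
o - D(U) = 136 - 8*(-4 + 8) = 136 - 8*4 = 136 - 1*32 = 136 - 32 = 104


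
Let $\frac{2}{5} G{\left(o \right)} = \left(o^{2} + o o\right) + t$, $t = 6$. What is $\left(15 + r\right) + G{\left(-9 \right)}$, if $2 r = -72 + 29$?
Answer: $\frac{827}{2} \approx 413.5$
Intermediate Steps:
$G{\left(o \right)} = 15 + 5 o^{2}$ ($G{\left(o \right)} = \frac{5 \left(\left(o^{2} + o o\right) + 6\right)}{2} = \frac{5 \left(\left(o^{2} + o^{2}\right) + 6\right)}{2} = \frac{5 \left(2 o^{2} + 6\right)}{2} = \frac{5 \left(6 + 2 o^{2}\right)}{2} = 15 + 5 o^{2}$)
$r = - \frac{43}{2}$ ($r = \frac{-72 + 29}{2} = \frac{1}{2} \left(-43\right) = - \frac{43}{2} \approx -21.5$)
$\left(15 + r\right) + G{\left(-9 \right)} = \left(15 - \frac{43}{2}\right) + \left(15 + 5 \left(-9\right)^{2}\right) = - \frac{13}{2} + \left(15 + 5 \cdot 81\right) = - \frac{13}{2} + \left(15 + 405\right) = - \frac{13}{2} + 420 = \frac{827}{2}$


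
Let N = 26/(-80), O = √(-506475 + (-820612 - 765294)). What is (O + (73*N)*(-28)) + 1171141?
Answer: 11718053/10 + I*√2092381 ≈ 1.1718e+6 + 1446.5*I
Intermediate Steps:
O = I*√2092381 (O = √(-506475 - 1585906) = √(-2092381) = I*√2092381 ≈ 1446.5*I)
N = -13/40 (N = 26*(-1/80) = -13/40 ≈ -0.32500)
(O + (73*N)*(-28)) + 1171141 = (I*√2092381 + (73*(-13/40))*(-28)) + 1171141 = (I*√2092381 - 949/40*(-28)) + 1171141 = (I*√2092381 + 6643/10) + 1171141 = (6643/10 + I*√2092381) + 1171141 = 11718053/10 + I*√2092381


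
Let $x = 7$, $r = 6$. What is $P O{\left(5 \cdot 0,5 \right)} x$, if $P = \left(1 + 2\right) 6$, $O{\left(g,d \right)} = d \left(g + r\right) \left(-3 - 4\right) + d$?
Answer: $-25830$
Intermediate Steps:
$O{\left(g,d \right)} = d + d \left(-42 - 7 g\right)$ ($O{\left(g,d \right)} = d \left(g + 6\right) \left(-3 - 4\right) + d = d \left(6 + g\right) \left(-7\right) + d = d \left(-42 - 7 g\right) + d = d + d \left(-42 - 7 g\right)$)
$P = 18$ ($P = 3 \cdot 6 = 18$)
$P O{\left(5 \cdot 0,5 \right)} x = 18 \left(\left(-1\right) 5 \left(41 + 7 \cdot 5 \cdot 0\right)\right) 7 = 18 \left(\left(-1\right) 5 \left(41 + 7 \cdot 0\right)\right) 7 = 18 \left(\left(-1\right) 5 \left(41 + 0\right)\right) 7 = 18 \left(\left(-1\right) 5 \cdot 41\right) 7 = 18 \left(-205\right) 7 = \left(-3690\right) 7 = -25830$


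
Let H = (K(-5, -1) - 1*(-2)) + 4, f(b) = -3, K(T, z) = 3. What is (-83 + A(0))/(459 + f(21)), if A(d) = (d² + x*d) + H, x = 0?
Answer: -37/228 ≈ -0.16228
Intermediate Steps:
H = 9 (H = (3 - 1*(-2)) + 4 = (3 + 2) + 4 = 5 + 4 = 9)
A(d) = 9 + d² (A(d) = (d² + 0*d) + 9 = (d² + 0) + 9 = d² + 9 = 9 + d²)
(-83 + A(0))/(459 + f(21)) = (-83 + (9 + 0²))/(459 - 3) = (-83 + (9 + 0))/456 = (-83 + 9)*(1/456) = -74*1/456 = -37/228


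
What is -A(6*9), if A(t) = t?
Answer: -54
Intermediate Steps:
-A(6*9) = -6*9 = -1*54 = -54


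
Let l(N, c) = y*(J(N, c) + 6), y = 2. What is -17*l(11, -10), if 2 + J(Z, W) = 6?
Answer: -340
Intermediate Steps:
J(Z, W) = 4 (J(Z, W) = -2 + 6 = 4)
l(N, c) = 20 (l(N, c) = 2*(4 + 6) = 2*10 = 20)
-17*l(11, -10) = -17*20 = -340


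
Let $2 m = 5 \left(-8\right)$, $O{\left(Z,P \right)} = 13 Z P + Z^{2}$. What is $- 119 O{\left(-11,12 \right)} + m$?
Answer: $189785$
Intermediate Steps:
$O{\left(Z,P \right)} = Z^{2} + 13 P Z$ ($O{\left(Z,P \right)} = 13 P Z + Z^{2} = Z^{2} + 13 P Z$)
$m = -20$ ($m = \frac{5 \left(-8\right)}{2} = \frac{1}{2} \left(-40\right) = -20$)
$- 119 O{\left(-11,12 \right)} + m = - 119 \left(- 11 \left(-11 + 13 \cdot 12\right)\right) - 20 = - 119 \left(- 11 \left(-11 + 156\right)\right) - 20 = - 119 \left(\left(-11\right) 145\right) - 20 = \left(-119\right) \left(-1595\right) - 20 = 189805 - 20 = 189785$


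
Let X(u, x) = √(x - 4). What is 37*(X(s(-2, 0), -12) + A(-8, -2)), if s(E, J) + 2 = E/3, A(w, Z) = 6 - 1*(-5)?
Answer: 407 + 148*I ≈ 407.0 + 148.0*I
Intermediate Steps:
A(w, Z) = 11 (A(w, Z) = 6 + 5 = 11)
s(E, J) = -2 + E/3
X(u, x) = √(-4 + x)
37*(X(s(-2, 0), -12) + A(-8, -2)) = 37*(√(-4 - 12) + 11) = 37*(√(-16) + 11) = 37*(4*I + 11) = 37*(11 + 4*I) = 407 + 148*I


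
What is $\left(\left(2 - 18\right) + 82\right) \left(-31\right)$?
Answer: $-2046$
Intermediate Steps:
$\left(\left(2 - 18\right) + 82\right) \left(-31\right) = \left(-16 + 82\right) \left(-31\right) = 66 \left(-31\right) = -2046$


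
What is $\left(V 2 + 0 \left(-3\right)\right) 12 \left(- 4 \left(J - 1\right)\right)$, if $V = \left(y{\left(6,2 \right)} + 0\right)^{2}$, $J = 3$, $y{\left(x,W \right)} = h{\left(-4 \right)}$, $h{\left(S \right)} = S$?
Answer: $-3072$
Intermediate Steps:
$y{\left(x,W \right)} = -4$
$V = 16$ ($V = \left(-4 + 0\right)^{2} = \left(-4\right)^{2} = 16$)
$\left(V 2 + 0 \left(-3\right)\right) 12 \left(- 4 \left(J - 1\right)\right) = \left(16 \cdot 2 + 0 \left(-3\right)\right) 12 \left(- 4 \left(3 - 1\right)\right) = \left(32 + 0\right) 12 \left(\left(-4\right) 2\right) = 32 \cdot 12 \left(-8\right) = 384 \left(-8\right) = -3072$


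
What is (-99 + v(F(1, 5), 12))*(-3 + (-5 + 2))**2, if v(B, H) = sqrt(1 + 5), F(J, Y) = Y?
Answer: -3564 + 36*sqrt(6) ≈ -3475.8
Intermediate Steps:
v(B, H) = sqrt(6)
(-99 + v(F(1, 5), 12))*(-3 + (-5 + 2))**2 = (-99 + sqrt(6))*(-3 + (-5 + 2))**2 = (-99 + sqrt(6))*(-3 - 3)**2 = (-99 + sqrt(6))*(-6)**2 = (-99 + sqrt(6))*36 = -3564 + 36*sqrt(6)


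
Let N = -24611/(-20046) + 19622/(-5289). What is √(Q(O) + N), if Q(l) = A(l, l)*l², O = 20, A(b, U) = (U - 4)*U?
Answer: √159868030306026509922/35341098 ≈ 357.77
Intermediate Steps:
A(b, U) = U*(-4 + U) (A(b, U) = (-4 + U)*U = U*(-4 + U))
Q(l) = l³*(-4 + l) (Q(l) = (l*(-4 + l))*l² = l³*(-4 + l))
N = -87725011/35341098 (N = -24611*(-1/20046) + 19622*(-1/5289) = 24611/20046 - 19622/5289 = -87725011/35341098 ≈ -2.4822)
√(Q(O) + N) = √(20³*(-4 + 20) - 87725011/35341098) = √(8000*16 - 87725011/35341098) = √(128000 - 87725011/35341098) = √(4523572818989/35341098) = √159868030306026509922/35341098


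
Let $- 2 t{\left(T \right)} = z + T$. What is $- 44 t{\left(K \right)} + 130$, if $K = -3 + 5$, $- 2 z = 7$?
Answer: $97$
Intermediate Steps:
$z = - \frac{7}{2}$ ($z = \left(- \frac{1}{2}\right) 7 = - \frac{7}{2} \approx -3.5$)
$K = 2$
$t{\left(T \right)} = \frac{7}{4} - \frac{T}{2}$ ($t{\left(T \right)} = - \frac{- \frac{7}{2} + T}{2} = \frac{7}{4} - \frac{T}{2}$)
$- 44 t{\left(K \right)} + 130 = - 44 \left(\frac{7}{4} - 1\right) + 130 = \left(-44\right) \frac{3}{4} + 130 = -33 + 130 = 97$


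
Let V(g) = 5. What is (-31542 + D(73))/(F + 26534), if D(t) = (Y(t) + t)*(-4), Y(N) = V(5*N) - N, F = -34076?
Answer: 15781/3771 ≈ 4.1848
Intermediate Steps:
Y(N) = 5 - N
D(t) = -20 (D(t) = ((5 - t) + t)*(-4) = 5*(-4) = -20)
(-31542 + D(73))/(F + 26534) = (-31542 - 20)/(-34076 + 26534) = -31562/(-7542) = -31562*(-1/7542) = 15781/3771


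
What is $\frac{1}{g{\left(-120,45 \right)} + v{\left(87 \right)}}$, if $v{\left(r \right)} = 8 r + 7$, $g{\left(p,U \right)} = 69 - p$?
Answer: $\frac{1}{892} \approx 0.0011211$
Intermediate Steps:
$v{\left(r \right)} = 7 + 8 r$
$\frac{1}{g{\left(-120,45 \right)} + v{\left(87 \right)}} = \frac{1}{\left(69 - -120\right) + \left(7 + 8 \cdot 87\right)} = \frac{1}{\left(69 + 120\right) + \left(7 + 696\right)} = \frac{1}{189 + 703} = \frac{1}{892}$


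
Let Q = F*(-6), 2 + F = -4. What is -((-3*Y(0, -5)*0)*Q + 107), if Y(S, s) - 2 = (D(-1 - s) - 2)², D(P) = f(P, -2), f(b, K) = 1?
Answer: -107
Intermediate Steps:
F = -6 (F = -2 - 4 = -6)
D(P) = 1
Y(S, s) = 3 (Y(S, s) = 2 + (1 - 2)² = 2 + (-1)² = 2 + 1 = 3)
Q = 36 (Q = -6*(-6) = 36)
-((-3*Y(0, -5)*0)*Q + 107) = -((-3*3*0)*36 + 107) = -(-9*0*36 + 107) = -(0*36 + 107) = -(0 + 107) = -1*107 = -107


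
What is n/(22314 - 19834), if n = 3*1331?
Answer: 3993/2480 ≈ 1.6101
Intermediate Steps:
n = 3993
n/(22314 - 19834) = 3993/(22314 - 19834) = 3993/2480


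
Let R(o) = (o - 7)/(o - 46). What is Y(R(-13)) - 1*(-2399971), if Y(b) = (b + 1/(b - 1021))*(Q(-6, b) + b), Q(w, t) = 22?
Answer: 503089117337051/209622339 ≈ 2.4000e+6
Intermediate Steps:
R(o) = (-7 + o)/(-46 + o)
Y(b) = (22 + b)*(b + 1/(-1021 + b)) (Y(b) = (b + 1/(b - 1021))*(22 + b) = (b + 1/(-1021 + b))*(22 + b) = (22 + b)*(b + 1/(-1021 + b)))
Y(R(-13)) - 1*(-2399971) = (22 + ((-7 - 13)/(-46 - 13))**3 - 22461*(-7 - 13)/(-46 - 13) - 999*(-7 - 13)**2/(-46 - 13)**2)/(-1021 + (-7 - 13)/(-46 - 13)) - 1*(-2399971) = (22 + (-20/(-59))**3 - 22461*(-20)/(-59) - 999*(-20/(-59))**2)/(-1021 - 20/(-59)) + 2399971 = (22 + (-1/59*(-20))**3 - (-22461)*(-20)/59 - 999*(-1/59*(-20))**2)/(-1021 - 1/59*(-20)) + 2399971 = (22 + (20/59)**3 - 22461*20/59 - 999*(20/59)**2)/(-1021 + 20/59) + 2399971 = (22 + 8000/205379 - 449220/59 - 999*400/3481)/(-60219/59) + 2399971 = -59*(22 + 8000/205379 - 449220/59 - 399600/3481)/60219 + 2399971 = -59/60219*(-1582784882/205379) + 2399971 = 1582784882/209622339 + 2399971 = 503089117337051/209622339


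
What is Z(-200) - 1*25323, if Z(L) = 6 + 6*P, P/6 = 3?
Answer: -25209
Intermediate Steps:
P = 18 (P = 6*3 = 18)
Z(L) = 114 (Z(L) = 6 + 6*18 = 6 + 108 = 114)
Z(-200) - 1*25323 = 114 - 1*25323 = 114 - 25323 = -25209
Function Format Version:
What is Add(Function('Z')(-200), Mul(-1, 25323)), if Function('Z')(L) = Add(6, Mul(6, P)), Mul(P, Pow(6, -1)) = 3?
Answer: -25209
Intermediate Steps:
P = 18 (P = Mul(6, 3) = 18)
Function('Z')(L) = 114 (Function('Z')(L) = Add(6, Mul(6, 18)) = Add(6, 108) = 114)
Add(Function('Z')(-200), Mul(-1, 25323)) = Add(114, Mul(-1, 25323)) = Add(114, -25323) = -25209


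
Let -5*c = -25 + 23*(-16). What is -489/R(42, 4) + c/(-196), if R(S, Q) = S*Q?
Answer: -6491/1960 ≈ -3.3117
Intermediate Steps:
c = 393/5 (c = -(-25 + 23*(-16))/5 = -(-25 - 368)/5 = -⅕*(-393) = 393/5 ≈ 78.600)
R(S, Q) = Q*S
-489/R(42, 4) + c/(-196) = -489/(4*42) + (393/5)/(-196) = -489/168 + (393/5)*(-1/196) = -489*1/168 - 393/980 = -163/56 - 393/980 = -6491/1960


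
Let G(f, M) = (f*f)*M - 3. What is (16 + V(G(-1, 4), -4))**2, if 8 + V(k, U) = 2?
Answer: 100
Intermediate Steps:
G(f, M) = -3 + M*f**2 (G(f, M) = f**2*M - 3 = M*f**2 - 3 = -3 + M*f**2)
V(k, U) = -6 (V(k, U) = -8 + 2 = -6)
(16 + V(G(-1, 4), -4))**2 = (16 - 6)**2 = 10**2 = 100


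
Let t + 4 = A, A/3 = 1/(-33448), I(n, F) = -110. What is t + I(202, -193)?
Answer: -3813075/33448 ≈ -114.00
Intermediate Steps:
A = -3/33448 (A = 3/(-33448) = 3*(-1/33448) = -3/33448 ≈ -8.9691e-5)
t = -133795/33448 (t = -4 - 3/33448 = -133795/33448 ≈ -4.0001)
t + I(202, -193) = -133795/33448 - 110 = -3813075/33448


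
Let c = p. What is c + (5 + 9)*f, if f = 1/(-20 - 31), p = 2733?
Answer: 139369/51 ≈ 2732.7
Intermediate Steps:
f = -1/51 (f = 1/(-51) = -1/51 ≈ -0.019608)
c = 2733
c + (5 + 9)*f = 2733 + (5 + 9)*(-1/51) = 2733 + 14*(-1/51) = 2733 - 14/51 = 139369/51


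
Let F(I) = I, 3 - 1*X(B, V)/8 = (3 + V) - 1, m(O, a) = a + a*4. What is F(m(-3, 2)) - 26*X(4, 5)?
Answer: 842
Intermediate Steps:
m(O, a) = 5*a (m(O, a) = a + 4*a = 5*a)
X(B, V) = 8 - 8*V (X(B, V) = 24 - 8*((3 + V) - 1) = 24 - 8*(2 + V) = 24 + (-16 - 8*V) = 8 - 8*V)
F(m(-3, 2)) - 26*X(4, 5) = 5*2 - 26*(8 - 8*5) = 10 - 26*(8 - 40) = 10 - 26*(-32) = 10 + 832 = 842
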